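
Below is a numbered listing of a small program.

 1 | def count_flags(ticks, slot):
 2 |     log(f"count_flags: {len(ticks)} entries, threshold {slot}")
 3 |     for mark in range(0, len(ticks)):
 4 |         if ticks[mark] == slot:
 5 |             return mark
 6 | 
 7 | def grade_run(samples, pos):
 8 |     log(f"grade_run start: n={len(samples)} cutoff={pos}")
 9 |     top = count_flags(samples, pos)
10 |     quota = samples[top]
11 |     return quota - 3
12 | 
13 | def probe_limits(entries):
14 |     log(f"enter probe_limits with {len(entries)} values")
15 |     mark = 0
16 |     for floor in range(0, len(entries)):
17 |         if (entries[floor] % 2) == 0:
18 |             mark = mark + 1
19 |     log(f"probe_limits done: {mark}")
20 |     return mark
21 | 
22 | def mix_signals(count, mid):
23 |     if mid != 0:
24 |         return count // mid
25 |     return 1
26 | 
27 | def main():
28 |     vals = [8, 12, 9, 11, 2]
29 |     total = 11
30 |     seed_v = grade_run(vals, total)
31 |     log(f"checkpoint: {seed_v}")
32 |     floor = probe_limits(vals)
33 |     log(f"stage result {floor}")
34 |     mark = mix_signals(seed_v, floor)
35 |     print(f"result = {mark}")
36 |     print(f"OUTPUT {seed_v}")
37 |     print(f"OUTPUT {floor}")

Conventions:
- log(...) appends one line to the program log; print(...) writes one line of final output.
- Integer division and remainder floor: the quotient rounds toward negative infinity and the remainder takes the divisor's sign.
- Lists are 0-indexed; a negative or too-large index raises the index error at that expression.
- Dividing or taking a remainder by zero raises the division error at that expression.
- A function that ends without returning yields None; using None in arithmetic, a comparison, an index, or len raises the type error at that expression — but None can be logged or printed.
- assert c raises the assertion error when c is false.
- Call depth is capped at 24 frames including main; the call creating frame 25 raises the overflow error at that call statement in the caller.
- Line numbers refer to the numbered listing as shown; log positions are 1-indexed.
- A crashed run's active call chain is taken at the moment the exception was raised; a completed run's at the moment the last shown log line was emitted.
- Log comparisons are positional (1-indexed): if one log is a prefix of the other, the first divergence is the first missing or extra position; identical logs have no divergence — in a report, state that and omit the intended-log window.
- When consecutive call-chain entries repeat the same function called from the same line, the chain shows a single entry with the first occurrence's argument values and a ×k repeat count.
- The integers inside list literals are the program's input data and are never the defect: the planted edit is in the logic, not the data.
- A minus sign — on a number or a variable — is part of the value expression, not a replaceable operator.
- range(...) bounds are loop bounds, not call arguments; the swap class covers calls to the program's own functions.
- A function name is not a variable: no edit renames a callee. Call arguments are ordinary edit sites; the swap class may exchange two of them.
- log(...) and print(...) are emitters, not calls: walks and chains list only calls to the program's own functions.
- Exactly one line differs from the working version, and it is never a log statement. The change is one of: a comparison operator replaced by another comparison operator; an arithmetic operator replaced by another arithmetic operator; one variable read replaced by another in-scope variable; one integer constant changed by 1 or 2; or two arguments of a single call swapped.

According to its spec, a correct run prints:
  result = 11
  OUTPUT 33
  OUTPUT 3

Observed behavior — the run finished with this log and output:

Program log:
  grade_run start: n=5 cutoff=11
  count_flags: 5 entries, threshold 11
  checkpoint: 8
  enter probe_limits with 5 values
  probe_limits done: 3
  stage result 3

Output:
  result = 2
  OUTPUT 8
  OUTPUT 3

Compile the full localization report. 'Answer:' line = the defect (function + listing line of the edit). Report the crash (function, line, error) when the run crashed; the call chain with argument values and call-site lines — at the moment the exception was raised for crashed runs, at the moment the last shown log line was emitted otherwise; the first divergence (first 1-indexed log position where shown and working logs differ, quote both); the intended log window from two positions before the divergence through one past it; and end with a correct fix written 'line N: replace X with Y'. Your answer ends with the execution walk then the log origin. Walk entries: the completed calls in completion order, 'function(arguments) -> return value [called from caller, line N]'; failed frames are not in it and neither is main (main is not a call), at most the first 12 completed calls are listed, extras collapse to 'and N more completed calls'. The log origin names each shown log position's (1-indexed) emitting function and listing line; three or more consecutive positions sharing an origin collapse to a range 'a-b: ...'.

Answer: the defect is in grade_run at line 11.
The tell: Everything matches until log position 3, which reads 'checkpoint: 8' in place of 'checkpoint: 33'.
Call chain: main.
First divergence: position 3; shown 'checkpoint: 8' vs intended 'checkpoint: 33'.
Intended log window:
  1: grade_run start: n=5 cutoff=11
  2: count_flags: 5 entries, threshold 11
  3: checkpoint: 33
  4: enter probe_limits with 5 values
Execution walk:
  count_flags([8, 12, 9, 11, 2], 11) -> 3  [called from grade_run, line 9]
  grade_run([8, 12, 9, 11, 2], 11) -> 8  [called from main, line 30]
  probe_limits([8, 12, 9, 11, 2]) -> 3  [called from main, line 32]
  mix_signals(8, 3) -> 2  [called from main, line 34]
Log origin:
  1: from grade_run, line 8
  2: from count_flags, line 2
  3: from main, line 31
  4: from probe_limits, line 14
  5: from probe_limits, line 19
  6: from main, line 33
A correct fix: line 11: replace `-` with `*`.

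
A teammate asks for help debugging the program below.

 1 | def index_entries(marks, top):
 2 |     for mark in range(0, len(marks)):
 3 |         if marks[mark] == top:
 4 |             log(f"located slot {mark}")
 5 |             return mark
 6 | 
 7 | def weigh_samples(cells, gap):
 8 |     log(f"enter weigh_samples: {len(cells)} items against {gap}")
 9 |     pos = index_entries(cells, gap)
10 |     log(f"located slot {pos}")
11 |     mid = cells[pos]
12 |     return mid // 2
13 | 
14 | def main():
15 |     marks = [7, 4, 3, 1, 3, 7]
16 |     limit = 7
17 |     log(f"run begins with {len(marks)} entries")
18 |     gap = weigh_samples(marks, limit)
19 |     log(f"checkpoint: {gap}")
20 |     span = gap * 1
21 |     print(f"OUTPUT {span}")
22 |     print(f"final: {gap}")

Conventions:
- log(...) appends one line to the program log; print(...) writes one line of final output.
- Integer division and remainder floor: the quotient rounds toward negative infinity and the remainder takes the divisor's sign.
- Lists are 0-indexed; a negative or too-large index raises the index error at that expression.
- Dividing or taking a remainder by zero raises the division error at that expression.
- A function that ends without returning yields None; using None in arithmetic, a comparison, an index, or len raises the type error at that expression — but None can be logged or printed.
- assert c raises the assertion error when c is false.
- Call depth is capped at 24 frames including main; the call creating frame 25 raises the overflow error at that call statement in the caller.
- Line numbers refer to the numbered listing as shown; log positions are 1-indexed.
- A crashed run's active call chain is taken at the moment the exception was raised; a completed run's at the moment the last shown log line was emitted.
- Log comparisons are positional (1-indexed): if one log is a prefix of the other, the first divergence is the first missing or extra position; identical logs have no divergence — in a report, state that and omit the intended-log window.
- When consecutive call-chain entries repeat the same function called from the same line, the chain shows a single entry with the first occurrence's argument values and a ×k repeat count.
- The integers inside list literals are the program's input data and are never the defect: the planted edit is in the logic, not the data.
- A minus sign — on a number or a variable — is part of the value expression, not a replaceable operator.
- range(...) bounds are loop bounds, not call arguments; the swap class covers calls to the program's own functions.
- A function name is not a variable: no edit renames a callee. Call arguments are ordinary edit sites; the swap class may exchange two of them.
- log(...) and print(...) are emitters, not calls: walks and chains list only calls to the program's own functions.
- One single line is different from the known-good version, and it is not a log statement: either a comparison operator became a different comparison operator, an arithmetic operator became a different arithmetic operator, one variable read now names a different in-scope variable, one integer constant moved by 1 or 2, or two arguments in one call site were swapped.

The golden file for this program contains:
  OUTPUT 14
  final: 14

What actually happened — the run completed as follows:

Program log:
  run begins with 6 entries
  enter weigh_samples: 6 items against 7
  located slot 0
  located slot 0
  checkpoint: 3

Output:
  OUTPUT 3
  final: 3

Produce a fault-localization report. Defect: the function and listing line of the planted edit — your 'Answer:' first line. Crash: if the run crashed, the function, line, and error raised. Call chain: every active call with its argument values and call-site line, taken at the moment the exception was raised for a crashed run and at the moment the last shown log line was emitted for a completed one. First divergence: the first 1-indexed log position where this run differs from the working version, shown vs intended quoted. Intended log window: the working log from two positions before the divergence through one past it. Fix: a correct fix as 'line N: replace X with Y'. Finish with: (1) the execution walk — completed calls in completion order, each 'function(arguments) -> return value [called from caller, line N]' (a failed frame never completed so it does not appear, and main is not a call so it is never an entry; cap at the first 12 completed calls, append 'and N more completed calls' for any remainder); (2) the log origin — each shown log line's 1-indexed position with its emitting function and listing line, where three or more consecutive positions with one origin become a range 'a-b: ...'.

Answer: the defect is in weigh_samples at line 12.
Key observation: Log line 5 is where behavior first shows: 'checkpoint: 3' appears instead of 'checkpoint: 14'.
Call chain: main.
First divergence: at position 5 the run shows 'checkpoint: 3' where the working version logs 'checkpoint: 14'.
Intended log window:
  3: located slot 0
  4: located slot 0
  5: checkpoint: 14
Execution walk:
  index_entries([7, 4, 3, 1, 3, 7], 7) -> 0  [called from weigh_samples, line 9]
  weigh_samples([7, 4, 3, 1, 3, 7], 7) -> 3  [called from main, line 18]
Log origins:
  1: logged in main at line 17
  2: logged in weigh_samples at line 8
  3: logged in index_entries at line 4
  4: logged in weigh_samples at line 10
  5: logged in main at line 19
A correct fix: line 12: replace `//` with `*`.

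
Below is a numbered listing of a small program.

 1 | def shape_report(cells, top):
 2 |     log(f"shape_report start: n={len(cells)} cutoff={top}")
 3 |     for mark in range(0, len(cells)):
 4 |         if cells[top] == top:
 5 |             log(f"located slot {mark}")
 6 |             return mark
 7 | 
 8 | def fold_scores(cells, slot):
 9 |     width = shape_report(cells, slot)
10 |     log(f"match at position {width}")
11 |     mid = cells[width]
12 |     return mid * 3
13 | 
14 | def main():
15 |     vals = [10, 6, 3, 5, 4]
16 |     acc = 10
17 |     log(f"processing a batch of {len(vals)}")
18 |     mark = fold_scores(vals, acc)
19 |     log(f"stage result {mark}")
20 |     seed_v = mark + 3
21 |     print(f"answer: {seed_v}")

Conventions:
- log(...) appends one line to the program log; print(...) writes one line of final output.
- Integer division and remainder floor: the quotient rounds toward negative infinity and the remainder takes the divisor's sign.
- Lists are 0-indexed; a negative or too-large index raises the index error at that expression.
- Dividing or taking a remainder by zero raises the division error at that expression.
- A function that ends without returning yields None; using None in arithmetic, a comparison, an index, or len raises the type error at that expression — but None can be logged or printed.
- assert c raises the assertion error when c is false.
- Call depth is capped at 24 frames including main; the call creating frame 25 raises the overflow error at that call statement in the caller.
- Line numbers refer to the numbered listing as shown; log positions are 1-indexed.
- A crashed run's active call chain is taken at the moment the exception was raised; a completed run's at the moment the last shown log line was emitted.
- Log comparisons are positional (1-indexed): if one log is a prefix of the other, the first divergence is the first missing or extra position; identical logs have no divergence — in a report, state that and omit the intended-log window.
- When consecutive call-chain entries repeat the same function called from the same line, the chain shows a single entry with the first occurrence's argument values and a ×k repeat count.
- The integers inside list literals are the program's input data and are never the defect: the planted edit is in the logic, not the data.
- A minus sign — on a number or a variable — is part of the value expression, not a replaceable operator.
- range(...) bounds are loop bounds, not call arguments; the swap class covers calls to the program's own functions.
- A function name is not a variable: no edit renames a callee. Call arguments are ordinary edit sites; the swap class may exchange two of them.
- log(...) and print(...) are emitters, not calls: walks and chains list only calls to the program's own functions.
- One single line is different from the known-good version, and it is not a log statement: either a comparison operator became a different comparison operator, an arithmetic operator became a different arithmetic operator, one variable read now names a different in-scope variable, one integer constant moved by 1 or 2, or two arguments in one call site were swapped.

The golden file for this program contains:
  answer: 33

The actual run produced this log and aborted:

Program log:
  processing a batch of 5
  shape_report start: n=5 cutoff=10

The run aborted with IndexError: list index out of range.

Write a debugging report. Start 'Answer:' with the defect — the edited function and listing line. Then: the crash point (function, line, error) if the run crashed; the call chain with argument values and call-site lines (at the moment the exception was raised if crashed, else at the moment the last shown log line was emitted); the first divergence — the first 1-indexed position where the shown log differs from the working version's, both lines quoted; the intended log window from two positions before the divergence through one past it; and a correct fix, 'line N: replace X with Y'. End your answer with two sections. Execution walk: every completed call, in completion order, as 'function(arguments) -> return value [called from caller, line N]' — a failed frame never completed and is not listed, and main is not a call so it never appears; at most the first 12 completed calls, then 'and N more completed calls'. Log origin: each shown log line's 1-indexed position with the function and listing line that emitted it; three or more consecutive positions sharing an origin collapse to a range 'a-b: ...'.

Answer: the defect is in shape_report at line 4.
The tell: The log ends early — 2 lines, where the working version next logs 'located slot 0'.
Crash: shape_report, line 4, IndexError.
Call chain: main -> fold_scores([10, 6, 3, 5, 4], 10) (called at line 18) -> shape_report([10, 6, 3, 5, 4], 10) (called at line 9).
First divergence: position 3 (shown log ended at 2 lines; the working version continues: 'located slot 0').
Intended log window:
  1: processing a batch of 5
  2: shape_report start: n=5 cutoff=10
  3: located slot 0
  4: match at position 0
Execution walk:
  (no call completed)
Log origin:
  1 — main, line 17
  2 — shape_report, line 2
A correct fix: line 4: replace `cells[top]` with `cells[mark]`.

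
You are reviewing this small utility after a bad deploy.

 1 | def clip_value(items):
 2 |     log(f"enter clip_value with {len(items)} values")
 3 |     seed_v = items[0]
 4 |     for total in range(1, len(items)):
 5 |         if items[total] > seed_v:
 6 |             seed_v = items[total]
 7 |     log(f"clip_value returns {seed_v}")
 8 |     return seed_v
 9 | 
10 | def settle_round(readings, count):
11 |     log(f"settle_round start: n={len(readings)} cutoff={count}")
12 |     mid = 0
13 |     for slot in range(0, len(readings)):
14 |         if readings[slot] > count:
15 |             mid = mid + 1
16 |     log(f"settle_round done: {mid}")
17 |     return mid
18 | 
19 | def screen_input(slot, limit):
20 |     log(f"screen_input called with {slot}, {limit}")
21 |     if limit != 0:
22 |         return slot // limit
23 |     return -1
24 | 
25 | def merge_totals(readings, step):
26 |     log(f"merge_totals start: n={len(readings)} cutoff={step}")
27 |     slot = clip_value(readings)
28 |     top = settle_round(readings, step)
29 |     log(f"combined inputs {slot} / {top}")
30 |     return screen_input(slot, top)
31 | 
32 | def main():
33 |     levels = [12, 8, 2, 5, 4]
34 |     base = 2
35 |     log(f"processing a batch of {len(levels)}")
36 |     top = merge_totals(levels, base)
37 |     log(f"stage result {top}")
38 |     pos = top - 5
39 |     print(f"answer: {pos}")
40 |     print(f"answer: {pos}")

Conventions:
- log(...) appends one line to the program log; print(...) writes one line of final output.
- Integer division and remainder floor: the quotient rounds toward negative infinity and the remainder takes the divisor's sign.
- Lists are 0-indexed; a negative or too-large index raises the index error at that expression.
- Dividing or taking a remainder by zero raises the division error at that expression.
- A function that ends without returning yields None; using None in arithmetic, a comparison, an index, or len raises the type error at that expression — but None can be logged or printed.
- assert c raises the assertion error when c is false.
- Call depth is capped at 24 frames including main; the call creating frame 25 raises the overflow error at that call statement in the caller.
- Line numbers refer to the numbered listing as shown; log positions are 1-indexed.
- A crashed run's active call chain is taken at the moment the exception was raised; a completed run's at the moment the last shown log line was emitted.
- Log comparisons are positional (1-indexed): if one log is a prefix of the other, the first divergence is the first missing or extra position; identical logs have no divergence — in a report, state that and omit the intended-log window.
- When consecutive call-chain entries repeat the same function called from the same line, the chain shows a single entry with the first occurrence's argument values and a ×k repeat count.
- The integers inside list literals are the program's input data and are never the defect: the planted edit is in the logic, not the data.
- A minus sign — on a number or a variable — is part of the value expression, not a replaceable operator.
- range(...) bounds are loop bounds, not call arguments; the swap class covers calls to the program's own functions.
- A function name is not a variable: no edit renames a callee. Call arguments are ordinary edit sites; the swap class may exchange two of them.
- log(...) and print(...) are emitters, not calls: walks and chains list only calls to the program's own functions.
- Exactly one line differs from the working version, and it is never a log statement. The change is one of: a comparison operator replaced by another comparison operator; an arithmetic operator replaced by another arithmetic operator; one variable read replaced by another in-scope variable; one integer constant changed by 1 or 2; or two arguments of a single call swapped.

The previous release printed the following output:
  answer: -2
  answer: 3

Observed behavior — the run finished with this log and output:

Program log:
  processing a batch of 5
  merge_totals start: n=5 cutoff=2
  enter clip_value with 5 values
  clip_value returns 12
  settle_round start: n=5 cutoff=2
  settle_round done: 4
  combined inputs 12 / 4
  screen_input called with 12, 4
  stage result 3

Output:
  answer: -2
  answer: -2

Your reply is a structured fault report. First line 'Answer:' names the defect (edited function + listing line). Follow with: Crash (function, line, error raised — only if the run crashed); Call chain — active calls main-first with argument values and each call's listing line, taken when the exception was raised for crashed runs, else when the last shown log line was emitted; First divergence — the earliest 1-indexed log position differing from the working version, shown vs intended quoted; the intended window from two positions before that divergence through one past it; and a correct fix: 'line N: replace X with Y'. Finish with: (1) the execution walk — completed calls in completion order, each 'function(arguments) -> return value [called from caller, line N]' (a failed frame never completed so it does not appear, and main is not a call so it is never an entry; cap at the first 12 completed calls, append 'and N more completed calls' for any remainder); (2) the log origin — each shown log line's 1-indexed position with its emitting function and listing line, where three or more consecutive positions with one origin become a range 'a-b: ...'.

Answer: the defect is in main at line 40.
Key fact: Nothing in the log betrays the bug — only the output does.
Call chain: main.
First divergence: none; the two logs match at every position.
Execution walk:
  clip_value([12, 8, 2, 5, 4]) -> 12  [called from merge_totals, line 27]
  settle_round([12, 8, 2, 5, 4], 2) -> 4  [called from merge_totals, line 28]
  screen_input(12, 4) -> 3  [called from merge_totals, line 30]
  merge_totals([12, 8, 2, 5, 4], 2) -> 3  [called from main, line 36]
Log origin:
  1: logged in main at line 35
  2: logged in merge_totals at line 26
  3: logged in clip_value at line 2
  4: logged in clip_value at line 7
  5: logged in settle_round at line 11
  6: logged in settle_round at line 16
  7: logged in merge_totals at line 29
  8: logged in screen_input at line 20
  9: logged in main at line 37
A correct fix: line 40: replace `pos` with `top`.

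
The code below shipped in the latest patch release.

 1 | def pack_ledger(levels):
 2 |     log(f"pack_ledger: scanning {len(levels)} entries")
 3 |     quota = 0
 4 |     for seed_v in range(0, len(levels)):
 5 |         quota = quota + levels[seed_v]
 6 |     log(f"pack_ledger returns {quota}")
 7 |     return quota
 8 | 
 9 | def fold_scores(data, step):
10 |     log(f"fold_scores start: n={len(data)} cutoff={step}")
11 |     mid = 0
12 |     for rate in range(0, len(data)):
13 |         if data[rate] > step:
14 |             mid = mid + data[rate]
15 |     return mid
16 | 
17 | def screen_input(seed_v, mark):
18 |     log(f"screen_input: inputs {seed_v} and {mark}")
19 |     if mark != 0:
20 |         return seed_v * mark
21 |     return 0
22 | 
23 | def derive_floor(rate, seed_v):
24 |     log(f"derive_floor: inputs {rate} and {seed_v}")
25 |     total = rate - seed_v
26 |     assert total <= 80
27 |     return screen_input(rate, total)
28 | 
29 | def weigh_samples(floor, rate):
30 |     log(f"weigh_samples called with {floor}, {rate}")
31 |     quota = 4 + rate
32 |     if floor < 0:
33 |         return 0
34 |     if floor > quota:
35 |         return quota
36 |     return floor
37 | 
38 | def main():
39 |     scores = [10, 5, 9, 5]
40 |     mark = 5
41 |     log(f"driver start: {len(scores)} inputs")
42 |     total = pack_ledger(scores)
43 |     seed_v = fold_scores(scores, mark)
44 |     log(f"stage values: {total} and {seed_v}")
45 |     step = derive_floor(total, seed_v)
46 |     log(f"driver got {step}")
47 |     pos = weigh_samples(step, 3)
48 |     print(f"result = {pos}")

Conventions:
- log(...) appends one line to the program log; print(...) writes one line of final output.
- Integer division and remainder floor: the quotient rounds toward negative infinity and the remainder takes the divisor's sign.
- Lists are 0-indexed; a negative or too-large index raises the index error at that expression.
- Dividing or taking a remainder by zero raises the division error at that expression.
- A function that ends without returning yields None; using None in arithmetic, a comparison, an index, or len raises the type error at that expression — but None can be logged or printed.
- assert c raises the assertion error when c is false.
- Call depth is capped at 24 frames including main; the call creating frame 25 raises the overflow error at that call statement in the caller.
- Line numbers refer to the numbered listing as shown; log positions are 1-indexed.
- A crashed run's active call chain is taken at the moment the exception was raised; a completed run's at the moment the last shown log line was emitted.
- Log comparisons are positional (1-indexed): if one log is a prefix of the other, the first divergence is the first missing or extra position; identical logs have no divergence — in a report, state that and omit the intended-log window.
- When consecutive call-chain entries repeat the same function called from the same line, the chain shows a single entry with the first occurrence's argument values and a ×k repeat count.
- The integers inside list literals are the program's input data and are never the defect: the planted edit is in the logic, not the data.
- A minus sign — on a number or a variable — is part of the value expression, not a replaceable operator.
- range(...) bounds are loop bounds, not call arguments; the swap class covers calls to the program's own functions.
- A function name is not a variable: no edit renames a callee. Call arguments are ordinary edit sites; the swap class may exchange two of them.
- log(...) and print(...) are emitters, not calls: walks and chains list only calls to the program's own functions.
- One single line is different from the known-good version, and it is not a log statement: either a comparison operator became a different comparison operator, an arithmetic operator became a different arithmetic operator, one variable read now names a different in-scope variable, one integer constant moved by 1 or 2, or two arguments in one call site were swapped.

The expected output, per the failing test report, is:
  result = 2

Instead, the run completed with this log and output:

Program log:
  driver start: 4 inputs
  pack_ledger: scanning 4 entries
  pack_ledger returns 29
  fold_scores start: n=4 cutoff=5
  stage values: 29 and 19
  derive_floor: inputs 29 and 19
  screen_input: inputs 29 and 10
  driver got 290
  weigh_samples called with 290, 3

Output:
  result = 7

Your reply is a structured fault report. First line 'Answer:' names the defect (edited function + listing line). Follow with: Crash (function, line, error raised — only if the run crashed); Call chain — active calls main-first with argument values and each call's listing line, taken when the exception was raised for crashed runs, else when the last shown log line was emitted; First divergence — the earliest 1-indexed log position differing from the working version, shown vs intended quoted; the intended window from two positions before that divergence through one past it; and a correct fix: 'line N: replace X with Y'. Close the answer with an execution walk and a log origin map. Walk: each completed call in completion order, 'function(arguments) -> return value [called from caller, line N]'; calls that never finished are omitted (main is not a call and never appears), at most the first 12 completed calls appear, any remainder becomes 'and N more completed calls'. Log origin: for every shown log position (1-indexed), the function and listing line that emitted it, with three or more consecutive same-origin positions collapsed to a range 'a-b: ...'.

Answer: the defect is in screen_input at line 20.
The tell: The earliest visible damage is log position 8 — 'driver got 290' rather than the intended 'driver got 2'.
Call chain: main -> weigh_samples(290, 3) (called at line 47).
First divergence: at position 8 the run shows 'driver got 290' where the working version logs 'driver got 2'.
Intended log window:
  6: derive_floor: inputs 29 and 19
  7: screen_input: inputs 29 and 10
  8: driver got 2
  9: weigh_samples called with 2, 3
Execution walk:
  pack_ledger([10, 5, 9, 5]) -> 29  [called from main, line 42]
  fold_scores([10, 5, 9, 5], 5) -> 19  [called from main, line 43]
  screen_input(29, 10) -> 290  [called from derive_floor, line 27]
  derive_floor(29, 19) -> 290  [called from main, line 45]
  weigh_samples(290, 3) -> 7  [called from main, line 47]
Origin of each log line:
  1: emitted by main (line 41)
  2: emitted by pack_ledger (line 2)
  3: emitted by pack_ledger (line 6)
  4: emitted by fold_scores (line 10)
  5: emitted by main (line 44)
  6: emitted by derive_floor (line 24)
  7: emitted by screen_input (line 18)
  8: emitted by main (line 46)
  9: emitted by weigh_samples (line 30)
A correct fix: line 20: replace `*` with `//`.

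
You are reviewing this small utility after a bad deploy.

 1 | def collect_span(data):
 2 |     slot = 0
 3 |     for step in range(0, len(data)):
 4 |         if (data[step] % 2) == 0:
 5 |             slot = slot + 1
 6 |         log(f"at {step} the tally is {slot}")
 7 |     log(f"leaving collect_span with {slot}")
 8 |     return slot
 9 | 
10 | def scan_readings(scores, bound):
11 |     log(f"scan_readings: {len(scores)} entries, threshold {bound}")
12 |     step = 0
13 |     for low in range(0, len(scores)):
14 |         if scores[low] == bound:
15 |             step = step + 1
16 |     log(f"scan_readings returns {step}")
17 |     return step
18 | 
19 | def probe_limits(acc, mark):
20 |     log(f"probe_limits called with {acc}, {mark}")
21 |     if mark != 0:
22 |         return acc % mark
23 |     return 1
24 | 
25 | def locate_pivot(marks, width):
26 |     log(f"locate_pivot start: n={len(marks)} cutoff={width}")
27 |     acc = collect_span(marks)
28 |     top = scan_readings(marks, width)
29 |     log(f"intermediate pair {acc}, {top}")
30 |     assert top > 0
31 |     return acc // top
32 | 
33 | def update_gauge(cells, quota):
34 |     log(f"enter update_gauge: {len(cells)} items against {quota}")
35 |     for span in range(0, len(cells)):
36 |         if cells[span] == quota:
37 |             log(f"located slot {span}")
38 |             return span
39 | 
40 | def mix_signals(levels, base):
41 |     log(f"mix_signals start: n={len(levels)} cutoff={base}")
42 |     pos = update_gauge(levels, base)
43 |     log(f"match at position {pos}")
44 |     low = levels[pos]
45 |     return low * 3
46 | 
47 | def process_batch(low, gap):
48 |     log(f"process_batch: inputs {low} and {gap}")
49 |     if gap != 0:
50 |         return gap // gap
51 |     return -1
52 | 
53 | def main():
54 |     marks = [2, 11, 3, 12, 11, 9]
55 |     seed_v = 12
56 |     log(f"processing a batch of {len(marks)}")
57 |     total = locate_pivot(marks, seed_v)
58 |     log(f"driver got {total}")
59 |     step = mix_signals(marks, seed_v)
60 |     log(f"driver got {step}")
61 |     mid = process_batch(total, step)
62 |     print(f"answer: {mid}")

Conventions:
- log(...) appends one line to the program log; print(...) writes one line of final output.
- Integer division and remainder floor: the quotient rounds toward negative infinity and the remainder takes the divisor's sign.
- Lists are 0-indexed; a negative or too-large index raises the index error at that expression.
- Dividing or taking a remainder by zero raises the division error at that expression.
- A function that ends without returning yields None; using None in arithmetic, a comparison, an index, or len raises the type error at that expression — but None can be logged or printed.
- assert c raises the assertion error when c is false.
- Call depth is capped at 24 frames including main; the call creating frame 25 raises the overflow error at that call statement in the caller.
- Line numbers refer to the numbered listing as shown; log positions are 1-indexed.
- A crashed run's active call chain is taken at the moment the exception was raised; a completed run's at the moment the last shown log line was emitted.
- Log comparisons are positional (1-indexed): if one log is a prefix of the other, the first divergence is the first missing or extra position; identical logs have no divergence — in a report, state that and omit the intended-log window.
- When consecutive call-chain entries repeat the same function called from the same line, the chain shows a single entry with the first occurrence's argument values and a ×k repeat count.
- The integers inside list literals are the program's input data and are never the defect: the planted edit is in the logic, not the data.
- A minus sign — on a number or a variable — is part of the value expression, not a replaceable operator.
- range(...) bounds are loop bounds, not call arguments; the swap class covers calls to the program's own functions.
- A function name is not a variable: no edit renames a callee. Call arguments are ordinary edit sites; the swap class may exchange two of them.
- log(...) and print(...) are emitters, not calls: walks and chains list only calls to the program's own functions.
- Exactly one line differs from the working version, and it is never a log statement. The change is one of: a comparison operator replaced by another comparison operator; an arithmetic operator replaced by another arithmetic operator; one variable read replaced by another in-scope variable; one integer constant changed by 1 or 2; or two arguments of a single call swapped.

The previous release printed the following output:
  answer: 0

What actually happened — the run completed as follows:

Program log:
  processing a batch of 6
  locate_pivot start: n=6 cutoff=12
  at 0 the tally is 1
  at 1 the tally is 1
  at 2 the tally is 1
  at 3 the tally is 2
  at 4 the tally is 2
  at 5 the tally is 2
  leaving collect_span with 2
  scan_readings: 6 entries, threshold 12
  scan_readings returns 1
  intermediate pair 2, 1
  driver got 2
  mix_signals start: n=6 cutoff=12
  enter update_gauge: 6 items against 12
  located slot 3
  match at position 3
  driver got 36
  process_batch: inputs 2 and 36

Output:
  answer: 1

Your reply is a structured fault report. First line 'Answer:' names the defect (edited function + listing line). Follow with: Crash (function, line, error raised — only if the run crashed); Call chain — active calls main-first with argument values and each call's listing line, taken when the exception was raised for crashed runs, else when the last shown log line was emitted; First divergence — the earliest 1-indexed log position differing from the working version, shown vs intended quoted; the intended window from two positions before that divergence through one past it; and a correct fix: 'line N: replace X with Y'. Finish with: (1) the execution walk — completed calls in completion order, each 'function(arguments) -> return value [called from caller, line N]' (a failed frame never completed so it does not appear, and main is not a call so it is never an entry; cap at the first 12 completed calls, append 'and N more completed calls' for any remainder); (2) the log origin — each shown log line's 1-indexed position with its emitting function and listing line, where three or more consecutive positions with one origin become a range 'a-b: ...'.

Answer: the defect is in process_batch at line 50.
Key fact: Log streams are identical — the defect surfaces only in the printed output.
Call chain: main -> process_batch(2, 36) (called at line 61).
First divergence: none; the two logs match at every position.
Execution walk:
  collect_span([2, 11, 3, 12, 11, 9]) -> 2  [called from locate_pivot, line 27]
  scan_readings([2, 11, 3, 12, 11, 9], 12) -> 1  [called from locate_pivot, line 28]
  locate_pivot([2, 11, 3, 12, 11, 9], 12) -> 2  [called from main, line 57]
  update_gauge([2, 11, 3, 12, 11, 9], 12) -> 3  [called from mix_signals, line 42]
  mix_signals([2, 11, 3, 12, 11, 9], 12) -> 36  [called from main, line 59]
  process_batch(2, 36) -> 1  [called from main, line 61]
Log line origins:
  1: from main, line 56
  2: from locate_pivot, line 26
  3-8: from collect_span, line 6
  9: from collect_span, line 7
  10: from scan_readings, line 11
  11: from scan_readings, line 16
  12: from locate_pivot, line 29
  13: from main, line 58
  14: from mix_signals, line 41
  15: from update_gauge, line 34
  16: from update_gauge, line 37
  17: from mix_signals, line 43
  18: from main, line 60
  19: from process_batch, line 48
A correct fix: line 50: replace `gap // gap` with `low // gap`.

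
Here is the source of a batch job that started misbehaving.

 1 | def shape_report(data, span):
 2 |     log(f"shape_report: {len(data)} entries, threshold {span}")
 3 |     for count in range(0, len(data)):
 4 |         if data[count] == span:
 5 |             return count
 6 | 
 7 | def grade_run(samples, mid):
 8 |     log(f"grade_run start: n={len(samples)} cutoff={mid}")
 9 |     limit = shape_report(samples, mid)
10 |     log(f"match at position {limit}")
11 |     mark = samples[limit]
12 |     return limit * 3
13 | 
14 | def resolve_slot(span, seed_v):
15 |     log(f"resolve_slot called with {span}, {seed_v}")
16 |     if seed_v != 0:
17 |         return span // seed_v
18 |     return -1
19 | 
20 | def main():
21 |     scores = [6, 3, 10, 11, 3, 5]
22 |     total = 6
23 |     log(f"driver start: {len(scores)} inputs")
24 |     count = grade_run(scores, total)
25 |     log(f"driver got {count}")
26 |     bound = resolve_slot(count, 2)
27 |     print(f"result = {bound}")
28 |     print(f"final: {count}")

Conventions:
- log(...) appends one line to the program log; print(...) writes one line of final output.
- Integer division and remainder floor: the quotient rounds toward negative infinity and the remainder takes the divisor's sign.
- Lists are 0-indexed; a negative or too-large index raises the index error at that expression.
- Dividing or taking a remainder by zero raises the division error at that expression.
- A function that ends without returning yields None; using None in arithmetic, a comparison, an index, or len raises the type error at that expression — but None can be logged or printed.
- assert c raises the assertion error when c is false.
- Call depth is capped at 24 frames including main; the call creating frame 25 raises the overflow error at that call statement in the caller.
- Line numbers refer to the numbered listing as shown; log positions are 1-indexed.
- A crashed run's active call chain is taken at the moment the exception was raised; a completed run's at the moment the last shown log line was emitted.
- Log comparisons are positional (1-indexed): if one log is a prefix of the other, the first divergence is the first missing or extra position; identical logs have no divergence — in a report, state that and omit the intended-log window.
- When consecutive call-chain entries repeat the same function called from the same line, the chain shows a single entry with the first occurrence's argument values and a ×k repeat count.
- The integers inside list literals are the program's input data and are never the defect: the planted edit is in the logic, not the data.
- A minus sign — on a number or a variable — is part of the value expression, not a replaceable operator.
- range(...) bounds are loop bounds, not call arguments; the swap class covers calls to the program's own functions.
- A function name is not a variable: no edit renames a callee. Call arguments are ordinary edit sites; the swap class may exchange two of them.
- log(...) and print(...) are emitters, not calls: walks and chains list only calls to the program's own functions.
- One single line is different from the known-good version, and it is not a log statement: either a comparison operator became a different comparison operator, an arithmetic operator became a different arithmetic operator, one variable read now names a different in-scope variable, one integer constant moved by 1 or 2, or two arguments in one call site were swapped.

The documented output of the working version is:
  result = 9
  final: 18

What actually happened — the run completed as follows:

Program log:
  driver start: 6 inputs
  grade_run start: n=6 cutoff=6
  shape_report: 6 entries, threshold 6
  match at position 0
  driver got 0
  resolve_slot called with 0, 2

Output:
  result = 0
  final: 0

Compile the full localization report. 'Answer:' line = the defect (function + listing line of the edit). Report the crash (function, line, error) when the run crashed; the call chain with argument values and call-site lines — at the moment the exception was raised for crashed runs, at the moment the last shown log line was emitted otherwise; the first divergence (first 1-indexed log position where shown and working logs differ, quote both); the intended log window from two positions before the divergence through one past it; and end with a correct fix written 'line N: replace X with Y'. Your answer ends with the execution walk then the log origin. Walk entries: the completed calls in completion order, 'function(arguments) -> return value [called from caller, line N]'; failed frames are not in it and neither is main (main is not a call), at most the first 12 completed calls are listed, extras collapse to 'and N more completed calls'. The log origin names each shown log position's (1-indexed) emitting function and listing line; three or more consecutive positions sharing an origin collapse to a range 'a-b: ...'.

Answer: the defect is in grade_run at line 12.
The tell: Everything matches until log position 5, which reads 'driver got 0' in place of 'driver got 18'.
Call chain: main -> resolve_slot(0, 2) (called at line 26).
First divergence: position 5 — shown 'driver got 0', intended 'driver got 18'.
Intended log window:
  3: shape_report: 6 entries, threshold 6
  4: match at position 0
  5: driver got 18
  6: resolve_slot called with 18, 2
Execution walk:
  shape_report([6, 3, 10, 11, 3, 5], 6) -> 0  [called from grade_run, line 9]
  grade_run([6, 3, 10, 11, 3, 5], 6) -> 0  [called from main, line 24]
  resolve_slot(0, 2) -> 0  [called from main, line 26]
Log origin:
  1: from main, line 23
  2: from grade_run, line 8
  3: from shape_report, line 2
  4: from grade_run, line 10
  5: from main, line 25
  6: from resolve_slot, line 15
A correct fix: line 12: replace `limit` with `mark`.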